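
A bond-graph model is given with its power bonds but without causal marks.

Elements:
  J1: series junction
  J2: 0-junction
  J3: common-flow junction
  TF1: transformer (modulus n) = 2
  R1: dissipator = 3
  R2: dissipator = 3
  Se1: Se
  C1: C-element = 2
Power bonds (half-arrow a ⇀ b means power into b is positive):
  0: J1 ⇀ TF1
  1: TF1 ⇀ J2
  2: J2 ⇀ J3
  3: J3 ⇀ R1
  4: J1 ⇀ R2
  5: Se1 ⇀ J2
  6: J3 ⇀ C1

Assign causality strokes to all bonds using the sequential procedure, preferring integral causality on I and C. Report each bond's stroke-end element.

β5 stroke→J2  (Se1 fixes effort; stroke away)
β1 stroke→TF1  (common-e at J2 fixed by 5)
β2 stroke→J3  (common-e at J2 fixed by 5)
β0 stroke→J1  (TF TF1: opposite of bond 1)
β4 stroke→R2  (closing 1-jn rule on J1)
β6 stroke→J3  (C1 integral (e out))
β3 stroke→R1  (J3 needs exactly one f-in)

b0 →J1
b1 →TF1
b2 →J3
b3 →R1
b4 →R2
b5 →J2
b6 →J3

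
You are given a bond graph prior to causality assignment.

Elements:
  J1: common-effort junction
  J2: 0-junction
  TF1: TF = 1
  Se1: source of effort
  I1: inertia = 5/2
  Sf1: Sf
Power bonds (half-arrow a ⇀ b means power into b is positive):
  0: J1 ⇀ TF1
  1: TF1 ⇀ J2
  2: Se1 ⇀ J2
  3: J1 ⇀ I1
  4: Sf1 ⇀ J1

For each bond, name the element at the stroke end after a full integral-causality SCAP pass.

#2 →J2  (source Se1 imposes e)
#4 →Sf1  (Sf1: flow source, stroke at near end)
#1 →TF1  (common-e at J2 fixed by 2)
#0 →J1  (TF1: transformer flips bond 1)
#3 →I1  (J1 effort already set via bond 0)

β0 stroke→J1
β1 stroke→TF1
β2 stroke→J2
β3 stroke→I1
β4 stroke→Sf1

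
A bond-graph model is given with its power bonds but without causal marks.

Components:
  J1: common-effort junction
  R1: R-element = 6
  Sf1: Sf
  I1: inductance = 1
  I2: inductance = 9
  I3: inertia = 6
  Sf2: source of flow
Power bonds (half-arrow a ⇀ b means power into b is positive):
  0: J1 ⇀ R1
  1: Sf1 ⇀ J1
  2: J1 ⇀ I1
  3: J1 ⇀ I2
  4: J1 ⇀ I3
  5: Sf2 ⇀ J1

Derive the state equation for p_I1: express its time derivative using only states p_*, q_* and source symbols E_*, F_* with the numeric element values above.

dp_I1/dt = 6*F_Sf1 + 6*F_Sf2 - 6*p_I1 - 2*p_I2/3 - p_I3

b1 →Sf1  (Sf1 (Sf) sets flow on bond)
b5 →Sf2  (Sf2 fixes flow; stroke at Sf2)
b2 →I1  (prefer integral on I1)
b3 →I2  (prefer integral on I2)
b4 →I3  (I3 outputs flow p/I3)
b0 →J1  (J1: last free bond brings effort in)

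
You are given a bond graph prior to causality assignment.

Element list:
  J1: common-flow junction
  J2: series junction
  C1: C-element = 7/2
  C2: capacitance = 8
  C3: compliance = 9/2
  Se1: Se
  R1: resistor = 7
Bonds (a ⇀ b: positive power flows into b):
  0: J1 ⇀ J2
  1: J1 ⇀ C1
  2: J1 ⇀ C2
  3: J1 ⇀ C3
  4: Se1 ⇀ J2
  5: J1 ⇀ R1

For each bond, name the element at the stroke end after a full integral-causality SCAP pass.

#0 stroke at J1
#1 stroke at J1
#2 stroke at J1
#3 stroke at J1
#4 stroke at J2
#5 stroke at R1

b4 →J2  (source Se1 imposes e)
b0 →J1  (only one flow-in slot at J2)
b1 →J1  (prefer integral on C1)
b2 →J1  (C2 outputs effort q/C2)
b3 →J1  (C3: C, integral causality)
b5 →R1  (J1 needs exactly one f-in)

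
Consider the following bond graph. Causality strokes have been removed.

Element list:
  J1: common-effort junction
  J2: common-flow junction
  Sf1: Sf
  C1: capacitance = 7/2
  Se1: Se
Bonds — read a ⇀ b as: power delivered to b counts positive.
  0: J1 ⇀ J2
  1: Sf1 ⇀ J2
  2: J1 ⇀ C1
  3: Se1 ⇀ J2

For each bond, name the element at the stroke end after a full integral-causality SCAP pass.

b0 →J2
b1 →Sf1
b2 →J1
b3 →J2

β1 |Sf1  (Sf1 fixes flow; stroke at Sf1)
β3 |J2  (Se1 (Se) sets effort on bond)
β0 |J2  (J2 flow already set via bond 1)
β2 |J1  (only one effort-in slot at J1)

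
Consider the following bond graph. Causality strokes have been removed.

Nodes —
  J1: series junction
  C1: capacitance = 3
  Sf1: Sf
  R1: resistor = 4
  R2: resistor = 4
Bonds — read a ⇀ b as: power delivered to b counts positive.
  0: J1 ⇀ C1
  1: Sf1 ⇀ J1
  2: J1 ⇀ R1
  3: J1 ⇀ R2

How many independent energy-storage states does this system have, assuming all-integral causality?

b1 |Sf1  (Sf1 (Sf) sets flow on bond)
b0 |J1  (J1 flow already set via bond 1)
b2 |J1  (1-jn J1 has f-setter on 1)
b3 |J1  (1-jn J1 has f-setter on 1)

1  (C1 all integral)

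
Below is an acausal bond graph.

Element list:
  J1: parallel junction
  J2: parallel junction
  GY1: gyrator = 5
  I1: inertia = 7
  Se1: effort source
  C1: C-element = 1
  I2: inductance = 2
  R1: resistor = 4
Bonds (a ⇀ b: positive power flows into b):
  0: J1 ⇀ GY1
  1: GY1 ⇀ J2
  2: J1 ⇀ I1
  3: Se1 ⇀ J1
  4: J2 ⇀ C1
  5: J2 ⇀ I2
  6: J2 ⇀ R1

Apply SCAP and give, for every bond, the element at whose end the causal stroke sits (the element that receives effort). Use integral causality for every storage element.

bond 3 stroke→J1  (source Se1 imposes e)
bond 0 stroke→GY1  (J1 effort already set via bond 3)
bond 2 stroke→I1  (common-e at J1 fixed by 3)
bond 1 stroke→GY1  (GY GY1: same side as bond 0)
bond 4 stroke→J2  (C1: C, integral causality)
bond 5 stroke→I2  (0-jn J2 has e-setter on 4)
bond 6 stroke→R1  (0-jn J2 has e-setter on 4)

#0 stroke at GY1
#1 stroke at GY1
#2 stroke at I1
#3 stroke at J1
#4 stroke at J2
#5 stroke at I2
#6 stroke at R1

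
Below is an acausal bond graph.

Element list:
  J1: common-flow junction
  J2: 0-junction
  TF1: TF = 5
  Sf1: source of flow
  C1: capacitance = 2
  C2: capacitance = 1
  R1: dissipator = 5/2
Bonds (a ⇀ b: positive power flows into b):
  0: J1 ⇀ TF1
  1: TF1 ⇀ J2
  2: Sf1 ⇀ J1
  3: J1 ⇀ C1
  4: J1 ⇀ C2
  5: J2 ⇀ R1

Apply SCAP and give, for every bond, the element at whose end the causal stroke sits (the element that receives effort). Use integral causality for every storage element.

b0 stroke at J1
b1 stroke at TF1
b2 stroke at Sf1
b3 stroke at J1
b4 stroke at J1
b5 stroke at J2

b2 stroke→Sf1  (source Sf1 imposes f)
b0 stroke→J1  (J1: bond 2 brought flow, rest push out)
b3 stroke→J1  (J1: bond 2 brought flow, rest push out)
b4 stroke→J1  (J1 flow already set via bond 2)
b1 stroke→TF1  (TF1 one-in-one-out from 0)
b5 stroke→J2  (only one effort-in slot at J2)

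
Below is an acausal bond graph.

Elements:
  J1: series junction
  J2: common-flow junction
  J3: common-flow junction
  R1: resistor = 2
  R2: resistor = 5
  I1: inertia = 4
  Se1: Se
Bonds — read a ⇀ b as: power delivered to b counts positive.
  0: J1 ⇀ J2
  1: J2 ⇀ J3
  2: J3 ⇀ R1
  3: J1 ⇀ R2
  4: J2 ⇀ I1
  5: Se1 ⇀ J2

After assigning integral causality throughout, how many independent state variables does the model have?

1  (I1 all integral)

b5 stroke at J2  (source Se1 imposes e)
b4 stroke at I1  (prefer integral on I1)
b0 stroke at J2  (J2: bond 4 brought flow, rest push out)
b1 stroke at J2  (J2: bond 4 brought flow, rest push out)
b2 stroke at J3  (1-jn J3 has f-setter on 1)
b3 stroke at J1  (common-f at J1 fixed by 0)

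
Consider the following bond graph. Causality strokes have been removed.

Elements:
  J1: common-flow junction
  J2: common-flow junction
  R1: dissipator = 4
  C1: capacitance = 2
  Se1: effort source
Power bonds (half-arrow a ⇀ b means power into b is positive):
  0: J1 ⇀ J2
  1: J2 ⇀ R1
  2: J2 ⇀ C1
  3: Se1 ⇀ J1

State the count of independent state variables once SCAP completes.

1  (C1 all integral)

bond 3 stroke→J1  (source Se1 imposes e)
bond 0 stroke→J2  (only one flow-in slot at J1)
bond 2 stroke→J2  (C1: C, integral causality)
bond 1 stroke→R1  (J2: last free bond brings flow in)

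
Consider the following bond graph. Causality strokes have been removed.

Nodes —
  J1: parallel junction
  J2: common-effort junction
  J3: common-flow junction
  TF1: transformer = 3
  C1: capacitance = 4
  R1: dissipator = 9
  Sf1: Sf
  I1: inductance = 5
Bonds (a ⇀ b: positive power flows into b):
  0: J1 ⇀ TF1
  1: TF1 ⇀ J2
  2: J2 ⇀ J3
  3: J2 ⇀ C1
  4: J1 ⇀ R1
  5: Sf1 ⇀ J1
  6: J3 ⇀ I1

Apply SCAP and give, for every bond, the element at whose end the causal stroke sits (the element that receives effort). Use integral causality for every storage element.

b0 →J1
b1 →TF1
b2 →J3
b3 →J2
b4 →R1
b5 →Sf1
b6 →I1

bond 5 →Sf1  (Sf1: flow source, stroke at near end)
bond 3 →J2  (C1 outputs effort q/C1)
bond 1 →TF1  (0-jn J2 has e-setter on 3)
bond 2 →J3  (common-e at J2 fixed by 3)
bond 6 →I1  (closing 1-jn rule on J3)
bond 0 →J1  (TF1: transformer flips bond 1)
bond 4 →R1  (J1 effort already set via bond 0)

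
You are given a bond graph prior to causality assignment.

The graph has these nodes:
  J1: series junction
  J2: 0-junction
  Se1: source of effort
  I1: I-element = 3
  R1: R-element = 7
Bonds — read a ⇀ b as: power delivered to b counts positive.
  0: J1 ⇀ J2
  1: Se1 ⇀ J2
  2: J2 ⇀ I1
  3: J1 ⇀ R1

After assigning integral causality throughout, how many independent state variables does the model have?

#1 |J2  (Se1 fixes effort; stroke away)
#0 |J1  (common-e at J2 fixed by 1)
#2 |I1  (J2: bond 1 brought effort, rest push out)
#3 |R1  (closing 1-jn rule on J1)

1  (I1 all integral)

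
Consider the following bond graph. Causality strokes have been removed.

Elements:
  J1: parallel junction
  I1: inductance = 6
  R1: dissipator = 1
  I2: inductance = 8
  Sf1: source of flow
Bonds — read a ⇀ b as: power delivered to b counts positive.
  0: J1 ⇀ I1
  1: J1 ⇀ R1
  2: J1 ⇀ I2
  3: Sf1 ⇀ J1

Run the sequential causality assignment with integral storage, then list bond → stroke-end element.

#0 stroke→I1
#1 stroke→J1
#2 stroke→I2
#3 stroke→Sf1

bond 3 |Sf1  (Sf1 (Sf) sets flow on bond)
bond 0 |I1  (I1: I, integral causality)
bond 2 |I2  (I2 integral (f out))
bond 1 |J1  (J1: last free bond brings effort in)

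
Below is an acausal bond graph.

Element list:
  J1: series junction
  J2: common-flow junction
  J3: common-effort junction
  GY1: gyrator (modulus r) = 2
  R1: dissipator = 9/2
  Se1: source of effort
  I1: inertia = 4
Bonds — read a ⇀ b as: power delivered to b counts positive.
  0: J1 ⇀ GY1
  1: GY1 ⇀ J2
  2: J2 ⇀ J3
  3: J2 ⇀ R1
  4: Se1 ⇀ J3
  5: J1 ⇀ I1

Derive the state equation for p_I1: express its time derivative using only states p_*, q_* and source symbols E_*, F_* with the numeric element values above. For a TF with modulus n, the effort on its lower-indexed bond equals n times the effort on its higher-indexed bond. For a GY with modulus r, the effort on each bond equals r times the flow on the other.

β4 stroke→J3  (Se1 fixes effort; stroke away)
β2 stroke→J2  (J3: bond 4 brought effort, rest push out)
β5 stroke→I1  (I1: I, integral causality)
β0 stroke→J1  (1-jn J1 has f-setter on 5)
β1 stroke→J2  (GY GY1: same side as bond 0)
β3 stroke→R1  (J2: last free bond brings flow in)

dp_I1/dt = 4*E_Se1/9 - 2*p_I1/9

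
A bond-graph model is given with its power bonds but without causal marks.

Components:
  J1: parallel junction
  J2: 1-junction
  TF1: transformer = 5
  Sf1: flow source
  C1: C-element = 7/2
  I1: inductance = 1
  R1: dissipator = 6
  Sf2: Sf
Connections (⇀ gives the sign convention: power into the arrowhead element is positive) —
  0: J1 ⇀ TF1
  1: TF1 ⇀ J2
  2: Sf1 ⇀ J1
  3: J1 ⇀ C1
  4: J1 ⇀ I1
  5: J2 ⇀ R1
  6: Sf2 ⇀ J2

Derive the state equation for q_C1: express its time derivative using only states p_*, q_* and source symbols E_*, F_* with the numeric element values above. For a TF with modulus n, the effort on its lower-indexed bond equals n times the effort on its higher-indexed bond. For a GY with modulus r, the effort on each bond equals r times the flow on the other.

dq_C1/dt = F_Sf1 - F_Sf2/5 - p_I1

#2 |Sf1  (Sf1: flow source, stroke at near end)
#6 |Sf2  (Sf2 (Sf) sets flow on bond)
#1 |J2  (common-f at J2 fixed by 6)
#5 |J2  (J2 flow already set via bond 6)
#0 |TF1  (through TF1, causality passes straight; one stroke at TF1)
#3 |J1  (prefer integral on C1)
#4 |I1  (J1 effort already set via bond 3)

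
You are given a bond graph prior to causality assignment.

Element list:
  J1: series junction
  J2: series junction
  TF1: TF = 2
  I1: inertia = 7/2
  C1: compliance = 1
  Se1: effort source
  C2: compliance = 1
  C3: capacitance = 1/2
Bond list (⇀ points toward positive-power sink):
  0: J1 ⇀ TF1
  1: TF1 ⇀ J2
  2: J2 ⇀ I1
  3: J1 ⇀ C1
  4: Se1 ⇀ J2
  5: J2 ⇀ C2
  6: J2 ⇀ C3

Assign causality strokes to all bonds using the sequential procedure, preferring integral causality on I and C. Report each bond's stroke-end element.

bond 4 |J2  (Se1 fixes effort; stroke away)
bond 2 |I1  (I1 outputs flow p/I1)
bond 1 |J2  (J2: bond 2 brought flow, rest push out)
bond 5 |J2  (1-jn J2 has f-setter on 2)
bond 6 |J2  (J2 flow already set via bond 2)
bond 0 |TF1  (TF1 one-in-one-out from 1)
bond 3 |J1  (1-jn J1 has f-setter on 0)

β0 |TF1
β1 |J2
β2 |I1
β3 |J1
β4 |J2
β5 |J2
β6 |J2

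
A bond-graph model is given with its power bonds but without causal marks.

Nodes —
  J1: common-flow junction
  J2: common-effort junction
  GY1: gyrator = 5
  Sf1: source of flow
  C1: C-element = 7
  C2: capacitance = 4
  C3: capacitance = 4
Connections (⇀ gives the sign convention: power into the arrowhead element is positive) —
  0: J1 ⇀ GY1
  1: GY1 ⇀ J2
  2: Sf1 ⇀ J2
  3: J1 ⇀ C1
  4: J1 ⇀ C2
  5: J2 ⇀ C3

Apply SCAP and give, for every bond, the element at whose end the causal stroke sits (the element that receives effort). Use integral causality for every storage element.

bond 2 stroke at Sf1  (Sf1 (Sf) sets flow on bond)
bond 3 stroke at J1  (prefer integral on C1)
bond 4 stroke at J1  (C2 outputs effort q/C2)
bond 0 stroke at GY1  (closing 1-jn rule on J1)
bond 1 stroke at GY1  (through GY1, causality inverts; strokes same side of GY1)
bond 5 stroke at J2  (J2 needs exactly one e-in)

bond 0 →GY1
bond 1 →GY1
bond 2 →Sf1
bond 3 →J1
bond 4 →J1
bond 5 →J2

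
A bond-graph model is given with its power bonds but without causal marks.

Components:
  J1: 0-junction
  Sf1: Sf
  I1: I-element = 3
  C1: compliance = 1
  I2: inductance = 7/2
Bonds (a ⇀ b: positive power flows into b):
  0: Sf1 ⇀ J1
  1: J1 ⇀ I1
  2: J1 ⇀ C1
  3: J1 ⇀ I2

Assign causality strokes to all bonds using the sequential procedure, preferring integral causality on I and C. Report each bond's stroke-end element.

bond 0 |Sf1
bond 1 |I1
bond 2 |J1
bond 3 |I2

β0 |Sf1  (source Sf1 imposes f)
β1 |I1  (prefer integral on I1)
β2 |J1  (C1 outputs effort q/C1)
β3 |I2  (common-e at J1 fixed by 2)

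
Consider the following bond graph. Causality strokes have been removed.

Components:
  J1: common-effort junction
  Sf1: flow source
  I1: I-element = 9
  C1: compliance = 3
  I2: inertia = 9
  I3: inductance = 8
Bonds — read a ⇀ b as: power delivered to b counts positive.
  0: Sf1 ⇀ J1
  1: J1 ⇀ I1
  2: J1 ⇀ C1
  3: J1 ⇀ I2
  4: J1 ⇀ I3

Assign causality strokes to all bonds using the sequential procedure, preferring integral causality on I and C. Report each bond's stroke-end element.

#0 →Sf1
#1 →I1
#2 →J1
#3 →I2
#4 →I3

#0 |Sf1  (Sf1 (Sf) sets flow on bond)
#1 |I1  (I1: I, integral causality)
#2 |J1  (prefer integral on C1)
#3 |I2  (J1: bond 2 brought effort, rest push out)
#4 |I3  (0-jn J1 has e-setter on 2)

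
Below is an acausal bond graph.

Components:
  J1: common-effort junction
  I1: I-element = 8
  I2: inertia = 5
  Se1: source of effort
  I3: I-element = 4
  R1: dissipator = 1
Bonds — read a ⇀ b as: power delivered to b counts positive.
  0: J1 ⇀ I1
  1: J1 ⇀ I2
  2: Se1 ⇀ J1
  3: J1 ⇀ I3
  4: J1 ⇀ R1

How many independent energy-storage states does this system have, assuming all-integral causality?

3  (I1, I2, I3 all integral)

#2 |J1  (Se1: effort source, stroke at far end)
#0 |I1  (J1 effort already set via bond 2)
#1 |I2  (J1: bond 2 brought effort, rest push out)
#3 |I3  (0-jn J1 has e-setter on 2)
#4 |R1  (J1 effort already set via bond 2)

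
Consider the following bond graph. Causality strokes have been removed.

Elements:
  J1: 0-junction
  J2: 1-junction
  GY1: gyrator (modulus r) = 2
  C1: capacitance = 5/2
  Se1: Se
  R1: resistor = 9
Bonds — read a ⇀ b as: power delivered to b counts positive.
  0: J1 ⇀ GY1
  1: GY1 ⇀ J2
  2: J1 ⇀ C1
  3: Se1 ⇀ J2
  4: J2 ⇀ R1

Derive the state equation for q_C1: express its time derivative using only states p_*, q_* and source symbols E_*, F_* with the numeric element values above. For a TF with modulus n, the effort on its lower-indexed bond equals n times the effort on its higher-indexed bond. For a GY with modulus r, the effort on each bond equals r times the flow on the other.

dq_C1/dt = E_Se1/2 - 9*q_C1/10

β3 →J2  (Se1 (Se) sets effort on bond)
β2 →J1  (C1 outputs effort q/C1)
β0 →GY1  (J1: bond 2 brought effort, rest push out)
β1 →GY1  (GY GY1: same side as bond 0)
β4 →J2  (J2: bond 1 brought flow, rest push out)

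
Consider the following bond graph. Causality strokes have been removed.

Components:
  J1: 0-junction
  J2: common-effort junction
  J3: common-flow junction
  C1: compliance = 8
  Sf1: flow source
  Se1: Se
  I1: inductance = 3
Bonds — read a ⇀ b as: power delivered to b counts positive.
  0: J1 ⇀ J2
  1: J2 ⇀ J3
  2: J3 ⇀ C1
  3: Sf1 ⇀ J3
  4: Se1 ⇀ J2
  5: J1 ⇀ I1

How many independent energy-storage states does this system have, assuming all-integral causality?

#3 stroke at Sf1  (Sf1 fixes flow; stroke at Sf1)
#4 stroke at J2  (Se1: effort source, stroke at far end)
#0 stroke at J1  (J2 effort already set via bond 4)
#1 stroke at J3  (0-jn J2 has e-setter on 4)
#2 stroke at J3  (J3 flow already set via bond 3)
#5 stroke at I1  (0-jn J1 has e-setter on 0)

2  (C1, I1 all integral)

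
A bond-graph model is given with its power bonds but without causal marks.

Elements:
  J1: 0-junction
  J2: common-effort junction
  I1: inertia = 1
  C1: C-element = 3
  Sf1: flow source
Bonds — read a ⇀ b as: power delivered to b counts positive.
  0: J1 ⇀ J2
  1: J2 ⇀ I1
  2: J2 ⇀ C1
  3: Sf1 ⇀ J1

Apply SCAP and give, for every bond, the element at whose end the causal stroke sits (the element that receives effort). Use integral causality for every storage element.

bond 3 stroke at Sf1  (Sf1: flow source, stroke at near end)
bond 0 stroke at J1  (J1 needs exactly one e-in)
bond 1 stroke at I1  (I1 outputs flow p/I1)
bond 2 stroke at J2  (J2 needs exactly one e-in)

β0 stroke at J1
β1 stroke at I1
β2 stroke at J2
β3 stroke at Sf1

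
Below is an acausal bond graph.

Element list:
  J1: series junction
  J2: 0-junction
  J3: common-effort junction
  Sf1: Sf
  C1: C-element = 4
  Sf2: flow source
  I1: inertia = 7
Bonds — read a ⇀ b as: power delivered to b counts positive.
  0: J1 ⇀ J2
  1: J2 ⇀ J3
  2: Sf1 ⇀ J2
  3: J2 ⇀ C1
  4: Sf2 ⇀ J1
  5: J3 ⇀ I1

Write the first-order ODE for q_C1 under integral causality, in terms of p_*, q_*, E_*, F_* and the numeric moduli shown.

dq_C1/dt = F_Sf1 + F_Sf2 - p_I1/7

β2 |Sf1  (Sf1: flow source, stroke at near end)
β4 |Sf2  (Sf2 fixes flow; stroke at Sf2)
β0 |J1  (J1: bond 4 brought flow, rest push out)
β3 |J2  (C1: C, integral causality)
β1 |J3  (0-jn J2 has e-setter on 3)
β5 |I1  (J3: bond 1 brought effort, rest push out)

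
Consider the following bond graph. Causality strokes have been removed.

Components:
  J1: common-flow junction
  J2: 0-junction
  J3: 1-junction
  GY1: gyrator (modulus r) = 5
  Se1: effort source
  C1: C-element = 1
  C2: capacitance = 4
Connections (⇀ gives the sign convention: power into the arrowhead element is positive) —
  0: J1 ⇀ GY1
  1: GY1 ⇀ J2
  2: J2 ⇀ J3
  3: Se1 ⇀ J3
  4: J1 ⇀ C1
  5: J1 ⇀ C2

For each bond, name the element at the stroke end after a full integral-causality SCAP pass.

bond 3 stroke→J3  (Se1 (Se) sets effort on bond)
bond 2 stroke→J2  (J3 needs exactly one f-in)
bond 1 stroke→GY1  (J2: bond 2 brought effort, rest push out)
bond 0 stroke→GY1  (GY1: gyrator matches bond 1)
bond 4 stroke→J1  (J1 flow already set via bond 0)
bond 5 stroke→J1  (J1: bond 0 brought flow, rest push out)

bond 0 stroke at GY1
bond 1 stroke at GY1
bond 2 stroke at J2
bond 3 stroke at J3
bond 4 stroke at J1
bond 5 stroke at J1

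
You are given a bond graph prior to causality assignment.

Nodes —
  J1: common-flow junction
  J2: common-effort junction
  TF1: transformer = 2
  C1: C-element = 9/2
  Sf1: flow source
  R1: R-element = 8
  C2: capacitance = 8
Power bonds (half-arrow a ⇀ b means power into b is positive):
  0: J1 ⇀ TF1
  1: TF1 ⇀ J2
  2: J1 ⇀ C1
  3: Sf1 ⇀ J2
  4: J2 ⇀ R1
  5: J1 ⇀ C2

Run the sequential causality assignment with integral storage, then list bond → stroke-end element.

#0 stroke→TF1
#1 stroke→J2
#2 stroke→J1
#3 stroke→Sf1
#4 stroke→R1
#5 stroke→J1

#3 stroke at Sf1  (Sf1 (Sf) sets flow on bond)
#2 stroke at J1  (C1 outputs effort q/C1)
#5 stroke at J1  (C2 outputs effort q/C2)
#0 stroke at TF1  (J1: last free bond brings flow in)
#1 stroke at J2  (TF1 one-in-one-out from 0)
#4 stroke at R1  (J2: bond 1 brought effort, rest push out)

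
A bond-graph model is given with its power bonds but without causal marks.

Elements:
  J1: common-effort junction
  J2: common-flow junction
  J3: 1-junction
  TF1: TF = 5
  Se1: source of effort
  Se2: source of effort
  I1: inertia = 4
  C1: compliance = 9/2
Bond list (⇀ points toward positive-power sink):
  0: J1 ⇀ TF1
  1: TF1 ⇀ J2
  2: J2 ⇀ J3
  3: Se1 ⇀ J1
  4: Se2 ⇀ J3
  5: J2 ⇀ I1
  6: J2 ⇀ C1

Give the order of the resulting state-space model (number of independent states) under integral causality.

#3 →J1  (Se1 (Se) sets effort on bond)
#4 →J3  (Se2: effort source, stroke at far end)
#0 →TF1  (J1 effort already set via bond 3)
#2 →J2  (closing 1-jn rule on J3)
#1 →J2  (through TF1, causality passes straight; one stroke at TF1)
#5 →I1  (I1 outputs flow p/I1)
#6 →J2  (1-jn J2 has f-setter on 5)

2  (C1, I1 all integral)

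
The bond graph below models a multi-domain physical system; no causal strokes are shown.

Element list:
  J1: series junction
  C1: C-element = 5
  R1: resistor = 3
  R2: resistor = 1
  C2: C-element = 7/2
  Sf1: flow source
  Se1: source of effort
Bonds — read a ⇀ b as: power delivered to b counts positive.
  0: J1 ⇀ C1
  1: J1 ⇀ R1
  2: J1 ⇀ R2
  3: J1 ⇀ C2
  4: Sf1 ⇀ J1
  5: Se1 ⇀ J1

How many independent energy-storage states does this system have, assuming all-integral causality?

bond 4 stroke at Sf1  (source Sf1 imposes f)
bond 5 stroke at J1  (Se1: effort source, stroke at far end)
bond 0 stroke at J1  (J1 flow already set via bond 4)
bond 1 stroke at J1  (J1 flow already set via bond 4)
bond 2 stroke at J1  (common-f at J1 fixed by 4)
bond 3 stroke at J1  (J1: bond 4 brought flow, rest push out)

2  (C1, C2 all integral)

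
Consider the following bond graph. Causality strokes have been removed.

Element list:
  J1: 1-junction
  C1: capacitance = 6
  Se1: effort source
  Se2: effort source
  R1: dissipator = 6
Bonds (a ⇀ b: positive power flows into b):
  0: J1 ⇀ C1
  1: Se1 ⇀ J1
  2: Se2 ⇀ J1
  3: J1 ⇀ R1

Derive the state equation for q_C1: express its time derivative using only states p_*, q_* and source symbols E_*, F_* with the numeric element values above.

dq_C1/dt = E_Se1/6 + E_Se2/6 - q_C1/36

#1 stroke at J1  (Se1: effort source, stroke at far end)
#2 stroke at J1  (source Se2 imposes e)
#0 stroke at J1  (prefer integral on C1)
#3 stroke at R1  (closing 1-jn rule on J1)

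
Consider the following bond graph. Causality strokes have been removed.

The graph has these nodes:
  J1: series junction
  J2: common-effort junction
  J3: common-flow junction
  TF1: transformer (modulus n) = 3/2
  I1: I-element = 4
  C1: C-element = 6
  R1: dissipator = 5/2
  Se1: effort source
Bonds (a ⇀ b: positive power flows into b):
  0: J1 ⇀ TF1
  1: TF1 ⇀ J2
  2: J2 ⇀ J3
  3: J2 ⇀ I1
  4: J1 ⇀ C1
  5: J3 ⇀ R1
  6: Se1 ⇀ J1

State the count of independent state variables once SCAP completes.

2  (C1, I1 all integral)

β6 |J1  (Se1 (Se) sets effort on bond)
β3 |I1  (I1 outputs flow p/I1)
β4 |J1  (C1: C, integral causality)
β0 |TF1  (J1: last free bond brings flow in)
β1 |J2  (TF1 one-in-one-out from 0)
β2 |J3  (J2: bond 1 brought effort, rest push out)
β5 |R1  (only one flow-in slot at J3)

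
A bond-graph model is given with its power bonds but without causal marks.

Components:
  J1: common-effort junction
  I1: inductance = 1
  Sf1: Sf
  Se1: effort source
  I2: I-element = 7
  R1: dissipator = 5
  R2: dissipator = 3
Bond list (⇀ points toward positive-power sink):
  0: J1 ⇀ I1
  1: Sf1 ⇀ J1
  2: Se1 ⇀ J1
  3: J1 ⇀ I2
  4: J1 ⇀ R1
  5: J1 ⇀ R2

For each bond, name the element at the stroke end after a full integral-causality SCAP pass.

#1 →Sf1  (source Sf1 imposes f)
#2 →J1  (source Se1 imposes e)
#0 →I1  (common-e at J1 fixed by 2)
#3 →I2  (0-jn J1 has e-setter on 2)
#4 →R1  (J1 effort already set via bond 2)
#5 →R2  (J1: bond 2 brought effort, rest push out)

bond 0 →I1
bond 1 →Sf1
bond 2 →J1
bond 3 →I2
bond 4 →R1
bond 5 →R2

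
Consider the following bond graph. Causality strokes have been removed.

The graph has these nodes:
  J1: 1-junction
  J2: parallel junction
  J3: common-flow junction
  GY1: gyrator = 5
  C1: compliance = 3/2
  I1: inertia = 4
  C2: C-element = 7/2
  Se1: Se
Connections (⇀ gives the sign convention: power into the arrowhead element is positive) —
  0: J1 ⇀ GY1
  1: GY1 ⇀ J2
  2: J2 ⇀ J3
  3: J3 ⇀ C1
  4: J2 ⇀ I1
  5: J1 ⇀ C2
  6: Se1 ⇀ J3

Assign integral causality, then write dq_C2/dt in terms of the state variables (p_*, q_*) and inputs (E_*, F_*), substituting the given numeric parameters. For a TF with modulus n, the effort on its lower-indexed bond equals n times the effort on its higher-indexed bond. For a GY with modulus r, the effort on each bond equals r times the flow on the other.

dq_C2/dt = -E_Se1/5 + 2*q_C1/15

#6 stroke at J3  (Se1 fixes effort; stroke away)
#3 stroke at J3  (prefer integral on C1)
#2 stroke at J2  (closing 1-jn rule on J3)
#1 stroke at GY1  (common-e at J2 fixed by 2)
#4 stroke at I1  (J2: bond 2 brought effort, rest push out)
#0 stroke at GY1  (through GY1, causality inverts; strokes same side of GY1)
#5 stroke at J1  (1-jn J1 has f-setter on 0)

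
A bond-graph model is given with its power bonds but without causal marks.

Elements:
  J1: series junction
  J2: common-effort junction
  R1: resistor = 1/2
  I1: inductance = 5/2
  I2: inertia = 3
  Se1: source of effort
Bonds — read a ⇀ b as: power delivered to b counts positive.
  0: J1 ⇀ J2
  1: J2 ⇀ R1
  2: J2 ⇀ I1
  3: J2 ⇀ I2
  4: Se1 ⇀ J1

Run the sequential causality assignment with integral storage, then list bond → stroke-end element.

b0 |J2
b1 |R1
b2 |I1
b3 |I2
b4 |J1

bond 4 |J1  (source Se1 imposes e)
bond 0 |J2  (J1 needs exactly one f-in)
bond 1 |R1  (0-jn J2 has e-setter on 0)
bond 2 |I1  (J2 effort already set via bond 0)
bond 3 |I2  (J2 effort already set via bond 0)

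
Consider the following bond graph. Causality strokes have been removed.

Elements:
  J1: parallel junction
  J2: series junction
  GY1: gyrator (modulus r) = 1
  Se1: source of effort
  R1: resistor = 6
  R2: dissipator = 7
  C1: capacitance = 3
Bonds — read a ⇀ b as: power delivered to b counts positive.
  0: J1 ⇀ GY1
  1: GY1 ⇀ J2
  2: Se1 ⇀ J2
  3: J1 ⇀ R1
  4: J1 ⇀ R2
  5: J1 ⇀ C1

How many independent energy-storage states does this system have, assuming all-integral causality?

1  (C1 all integral)

#2 stroke at J2  (Se1: effort source, stroke at far end)
#1 stroke at GY1  (closing 1-jn rule on J2)
#0 stroke at GY1  (GY1 both-in/both-out from 1)
#5 stroke at J1  (C1: C, integral causality)
#3 stroke at R1  (J1 effort already set via bond 5)
#4 stroke at R2  (J1 effort already set via bond 5)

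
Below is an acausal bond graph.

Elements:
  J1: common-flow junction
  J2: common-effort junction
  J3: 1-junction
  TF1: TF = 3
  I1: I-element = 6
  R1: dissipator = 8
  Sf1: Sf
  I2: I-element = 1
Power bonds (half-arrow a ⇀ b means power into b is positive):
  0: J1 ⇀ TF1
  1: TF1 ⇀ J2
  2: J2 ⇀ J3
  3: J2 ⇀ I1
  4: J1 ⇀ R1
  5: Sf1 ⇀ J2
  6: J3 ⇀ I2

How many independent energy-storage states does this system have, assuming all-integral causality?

2  (I1, I2 all integral)

b5 stroke→Sf1  (Sf1: flow source, stroke at near end)
b3 stroke→I1  (prefer integral on I1)
b6 stroke→I2  (prefer integral on I2)
b2 stroke→J3  (J3: bond 6 brought flow, rest push out)
b1 stroke→J2  (J2 needs exactly one e-in)
b0 stroke→TF1  (through TF1, causality passes straight; one stroke at TF1)
b4 stroke→J1  (common-f at J1 fixed by 0)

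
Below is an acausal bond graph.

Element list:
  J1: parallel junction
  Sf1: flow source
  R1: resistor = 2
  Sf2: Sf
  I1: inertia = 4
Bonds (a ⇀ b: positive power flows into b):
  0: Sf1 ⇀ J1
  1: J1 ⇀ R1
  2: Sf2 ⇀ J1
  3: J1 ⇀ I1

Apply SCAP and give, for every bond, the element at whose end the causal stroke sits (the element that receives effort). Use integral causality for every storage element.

β0 stroke at Sf1
β1 stroke at J1
β2 stroke at Sf2
β3 stroke at I1

#0 stroke→Sf1  (source Sf1 imposes f)
#2 stroke→Sf2  (Sf2 (Sf) sets flow on bond)
#3 stroke→I1  (I1: I, integral causality)
#1 stroke→J1  (J1 needs exactly one e-in)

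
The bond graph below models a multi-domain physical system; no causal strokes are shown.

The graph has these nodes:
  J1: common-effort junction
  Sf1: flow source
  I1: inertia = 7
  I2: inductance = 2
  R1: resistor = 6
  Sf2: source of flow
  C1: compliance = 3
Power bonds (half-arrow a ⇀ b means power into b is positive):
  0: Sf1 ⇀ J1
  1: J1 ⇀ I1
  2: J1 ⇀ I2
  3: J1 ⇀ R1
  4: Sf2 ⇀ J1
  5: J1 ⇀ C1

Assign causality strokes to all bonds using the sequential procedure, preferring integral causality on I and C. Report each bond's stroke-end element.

#0 stroke at Sf1  (Sf1 (Sf) sets flow on bond)
#4 stroke at Sf2  (Sf2 (Sf) sets flow on bond)
#1 stroke at I1  (I1: I, integral causality)
#2 stroke at I2  (I2 outputs flow p/I2)
#5 stroke at J1  (C1 outputs effort q/C1)
#3 stroke at R1  (common-e at J1 fixed by 5)

bond 0 |Sf1
bond 1 |I1
bond 2 |I2
bond 3 |R1
bond 4 |Sf2
bond 5 |J1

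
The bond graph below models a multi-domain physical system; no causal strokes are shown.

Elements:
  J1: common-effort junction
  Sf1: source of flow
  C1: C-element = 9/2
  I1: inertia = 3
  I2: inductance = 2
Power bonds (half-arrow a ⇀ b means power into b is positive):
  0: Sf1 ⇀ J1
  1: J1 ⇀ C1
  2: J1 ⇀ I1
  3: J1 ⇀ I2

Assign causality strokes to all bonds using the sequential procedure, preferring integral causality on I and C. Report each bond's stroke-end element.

β0 |Sf1
β1 |J1
β2 |I1
β3 |I2

#0 stroke→Sf1  (Sf1: flow source, stroke at near end)
#1 stroke→J1  (C1: C, integral causality)
#2 stroke→I1  (common-e at J1 fixed by 1)
#3 stroke→I2  (common-e at J1 fixed by 1)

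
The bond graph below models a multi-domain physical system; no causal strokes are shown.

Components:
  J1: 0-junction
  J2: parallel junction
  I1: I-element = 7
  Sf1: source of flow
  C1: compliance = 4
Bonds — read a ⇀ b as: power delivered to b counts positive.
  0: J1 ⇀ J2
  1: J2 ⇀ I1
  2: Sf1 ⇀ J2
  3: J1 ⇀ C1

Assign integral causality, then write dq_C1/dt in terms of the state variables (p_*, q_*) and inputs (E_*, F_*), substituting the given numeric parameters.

β2 stroke at Sf1  (source Sf1 imposes f)
β1 stroke at I1  (I1 integral (f out))
β0 stroke at J2  (only one effort-in slot at J2)
β3 stroke at J1  (only one effort-in slot at J1)

dq_C1/dt = F_Sf1 - p_I1/7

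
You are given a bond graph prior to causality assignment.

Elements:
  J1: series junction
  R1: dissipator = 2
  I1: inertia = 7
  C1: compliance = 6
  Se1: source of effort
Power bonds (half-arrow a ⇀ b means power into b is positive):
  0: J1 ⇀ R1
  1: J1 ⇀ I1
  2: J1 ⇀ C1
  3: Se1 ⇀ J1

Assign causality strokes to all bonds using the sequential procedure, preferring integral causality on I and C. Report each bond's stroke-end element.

b3 stroke at J1  (Se1 fixes effort; stroke away)
b1 stroke at I1  (prefer integral on I1)
b0 stroke at J1  (J1: bond 1 brought flow, rest push out)
b2 stroke at J1  (common-f at J1 fixed by 1)

#0 →J1
#1 →I1
#2 →J1
#3 →J1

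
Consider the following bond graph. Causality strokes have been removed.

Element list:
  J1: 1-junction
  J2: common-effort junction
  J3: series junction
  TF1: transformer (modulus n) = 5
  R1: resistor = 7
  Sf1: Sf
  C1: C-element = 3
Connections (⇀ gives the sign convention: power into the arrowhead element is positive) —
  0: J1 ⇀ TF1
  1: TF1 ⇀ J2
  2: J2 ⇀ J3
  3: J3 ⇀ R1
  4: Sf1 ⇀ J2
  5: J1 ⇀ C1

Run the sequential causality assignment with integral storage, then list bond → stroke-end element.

#4 stroke at Sf1  (Sf1 fixes flow; stroke at Sf1)
#5 stroke at J1  (prefer integral on C1)
#0 stroke at TF1  (closing 1-jn rule on J1)
#1 stroke at J2  (through TF1, causality passes straight; one stroke at TF1)
#2 stroke at J3  (0-jn J2 has e-setter on 1)
#3 stroke at R1  (J3 needs exactly one f-in)

b0 →TF1
b1 →J2
b2 →J3
b3 →R1
b4 →Sf1
b5 →J1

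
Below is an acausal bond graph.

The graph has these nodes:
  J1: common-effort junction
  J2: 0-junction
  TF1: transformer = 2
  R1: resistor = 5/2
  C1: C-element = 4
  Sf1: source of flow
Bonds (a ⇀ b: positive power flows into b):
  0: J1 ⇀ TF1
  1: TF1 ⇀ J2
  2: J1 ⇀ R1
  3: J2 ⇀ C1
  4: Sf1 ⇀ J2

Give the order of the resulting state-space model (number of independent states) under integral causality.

#4 stroke at Sf1  (Sf1 fixes flow; stroke at Sf1)
#3 stroke at J2  (C1: C, integral causality)
#1 stroke at TF1  (common-e at J2 fixed by 3)
#0 stroke at J1  (TF1: transformer flips bond 1)
#2 stroke at R1  (common-e at J1 fixed by 0)

1  (C1 all integral)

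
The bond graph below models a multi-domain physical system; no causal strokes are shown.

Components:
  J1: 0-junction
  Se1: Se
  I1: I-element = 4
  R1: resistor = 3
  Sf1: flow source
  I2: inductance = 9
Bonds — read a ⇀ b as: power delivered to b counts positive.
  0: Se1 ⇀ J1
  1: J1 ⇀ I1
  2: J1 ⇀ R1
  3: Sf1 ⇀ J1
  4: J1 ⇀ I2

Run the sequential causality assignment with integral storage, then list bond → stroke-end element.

bond 0 |J1
bond 1 |I1
bond 2 |R1
bond 3 |Sf1
bond 4 |I2

β0 →J1  (Se1 fixes effort; stroke away)
β3 →Sf1  (Sf1: flow source, stroke at near end)
β1 →I1  (J1: bond 0 brought effort, rest push out)
β2 →R1  (J1 effort already set via bond 0)
β4 →I2  (0-jn J1 has e-setter on 0)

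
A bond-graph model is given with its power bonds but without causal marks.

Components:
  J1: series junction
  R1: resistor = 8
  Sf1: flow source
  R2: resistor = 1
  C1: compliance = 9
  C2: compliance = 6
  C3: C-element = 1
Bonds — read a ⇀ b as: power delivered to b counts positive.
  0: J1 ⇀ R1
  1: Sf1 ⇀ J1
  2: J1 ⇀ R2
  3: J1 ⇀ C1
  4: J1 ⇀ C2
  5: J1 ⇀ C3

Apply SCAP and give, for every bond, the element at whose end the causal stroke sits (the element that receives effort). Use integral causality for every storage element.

b1 |Sf1  (source Sf1 imposes f)
b0 |J1  (J1: bond 1 brought flow, rest push out)
b2 |J1  (common-f at J1 fixed by 1)
b3 |J1  (J1 flow already set via bond 1)
b4 |J1  (J1: bond 1 brought flow, rest push out)
b5 |J1  (1-jn J1 has f-setter on 1)

b0 |J1
b1 |Sf1
b2 |J1
b3 |J1
b4 |J1
b5 |J1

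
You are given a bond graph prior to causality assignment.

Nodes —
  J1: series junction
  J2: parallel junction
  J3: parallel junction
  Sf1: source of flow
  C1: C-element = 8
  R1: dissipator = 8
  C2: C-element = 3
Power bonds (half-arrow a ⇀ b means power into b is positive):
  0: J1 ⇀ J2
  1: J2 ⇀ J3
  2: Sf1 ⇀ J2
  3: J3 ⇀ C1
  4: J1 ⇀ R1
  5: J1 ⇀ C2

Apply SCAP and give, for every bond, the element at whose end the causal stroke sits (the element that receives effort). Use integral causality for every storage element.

#0 stroke at J1
#1 stroke at J2
#2 stroke at Sf1
#3 stroke at J3
#4 stroke at R1
#5 stroke at J1

β2 stroke at Sf1  (Sf1 fixes flow; stroke at Sf1)
β3 stroke at J3  (prefer integral on C1)
β1 stroke at J2  (0-jn J3 has e-setter on 3)
β0 stroke at J1  (J2 effort already set via bond 1)
β5 stroke at J1  (C2 integral (e out))
β4 stroke at R1  (J1: last free bond brings flow in)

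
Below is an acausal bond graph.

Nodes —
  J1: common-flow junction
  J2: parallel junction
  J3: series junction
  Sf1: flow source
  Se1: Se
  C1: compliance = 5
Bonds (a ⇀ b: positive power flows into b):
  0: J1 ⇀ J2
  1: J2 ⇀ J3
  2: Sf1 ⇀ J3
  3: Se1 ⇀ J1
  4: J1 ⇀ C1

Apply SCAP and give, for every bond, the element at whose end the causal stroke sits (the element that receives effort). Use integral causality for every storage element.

#0 stroke at J2
#1 stroke at J3
#2 stroke at Sf1
#3 stroke at J1
#4 stroke at J1

β2 |Sf1  (Sf1: flow source, stroke at near end)
β3 |J1  (Se1 fixes effort; stroke away)
β1 |J3  (common-f at J3 fixed by 2)
β0 |J2  (J2: last free bond brings effort in)
β4 |J1  (J1: bond 0 brought flow, rest push out)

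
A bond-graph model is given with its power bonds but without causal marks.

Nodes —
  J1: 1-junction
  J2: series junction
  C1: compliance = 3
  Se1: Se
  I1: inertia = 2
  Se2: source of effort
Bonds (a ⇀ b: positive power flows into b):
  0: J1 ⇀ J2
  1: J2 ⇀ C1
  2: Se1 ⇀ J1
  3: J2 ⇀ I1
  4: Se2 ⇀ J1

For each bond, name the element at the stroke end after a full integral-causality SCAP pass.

#0 stroke at J2
#1 stroke at J2
#2 stroke at J1
#3 stroke at I1
#4 stroke at J1

b2 |J1  (Se1 fixes effort; stroke away)
b4 |J1  (Se2: effort source, stroke at far end)
b0 |J2  (closing 1-jn rule on J1)
b1 |J2  (C1 integral (e out))
b3 |I1  (J2: last free bond brings flow in)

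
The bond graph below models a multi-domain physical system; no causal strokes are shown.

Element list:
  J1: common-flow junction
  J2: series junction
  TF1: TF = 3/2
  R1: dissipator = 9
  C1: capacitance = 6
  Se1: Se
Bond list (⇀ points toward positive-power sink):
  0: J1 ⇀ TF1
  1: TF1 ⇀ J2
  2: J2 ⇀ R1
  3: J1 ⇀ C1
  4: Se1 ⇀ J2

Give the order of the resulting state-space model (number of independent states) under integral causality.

β4 stroke at J2  (Se1 (Se) sets effort on bond)
β3 stroke at J1  (C1: C, integral causality)
β0 stroke at TF1  (J1: last free bond brings flow in)
β1 stroke at J2  (TF TF1: opposite of bond 0)
β2 stroke at R1  (J2 needs exactly one f-in)

1  (C1 all integral)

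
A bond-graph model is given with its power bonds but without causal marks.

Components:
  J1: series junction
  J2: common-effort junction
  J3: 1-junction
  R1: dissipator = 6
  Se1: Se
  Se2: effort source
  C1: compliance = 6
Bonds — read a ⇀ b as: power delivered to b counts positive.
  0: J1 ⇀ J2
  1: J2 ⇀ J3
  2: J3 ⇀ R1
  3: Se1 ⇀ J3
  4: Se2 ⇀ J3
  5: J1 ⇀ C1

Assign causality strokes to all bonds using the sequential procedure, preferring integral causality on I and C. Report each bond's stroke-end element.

#0 stroke→J2
#1 stroke→J3
#2 stroke→R1
#3 stroke→J3
#4 stroke→J3
#5 stroke→J1

#3 stroke at J3  (source Se1 imposes e)
#4 stroke at J3  (Se2: effort source, stroke at far end)
#5 stroke at J1  (C1: C, integral causality)
#0 stroke at J2  (only one flow-in slot at J1)
#1 stroke at J3  (J2: bond 0 brought effort, rest push out)
#2 stroke at R1  (J3 needs exactly one f-in)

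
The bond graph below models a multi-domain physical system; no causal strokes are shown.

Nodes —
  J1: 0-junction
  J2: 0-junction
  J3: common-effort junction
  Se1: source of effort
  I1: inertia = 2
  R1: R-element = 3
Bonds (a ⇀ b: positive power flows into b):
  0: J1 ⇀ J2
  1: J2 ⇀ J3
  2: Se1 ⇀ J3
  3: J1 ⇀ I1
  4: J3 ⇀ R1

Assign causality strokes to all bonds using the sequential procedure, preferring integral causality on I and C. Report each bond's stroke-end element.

bond 2 stroke at J3  (Se1: effort source, stroke at far end)
bond 1 stroke at J2  (common-e at J3 fixed by 2)
bond 4 stroke at R1  (0-jn J3 has e-setter on 2)
bond 0 stroke at J1  (common-e at J2 fixed by 1)
bond 3 stroke at I1  (J1: bond 0 brought effort, rest push out)

bond 0 stroke at J1
bond 1 stroke at J2
bond 2 stroke at J3
bond 3 stroke at I1
bond 4 stroke at R1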